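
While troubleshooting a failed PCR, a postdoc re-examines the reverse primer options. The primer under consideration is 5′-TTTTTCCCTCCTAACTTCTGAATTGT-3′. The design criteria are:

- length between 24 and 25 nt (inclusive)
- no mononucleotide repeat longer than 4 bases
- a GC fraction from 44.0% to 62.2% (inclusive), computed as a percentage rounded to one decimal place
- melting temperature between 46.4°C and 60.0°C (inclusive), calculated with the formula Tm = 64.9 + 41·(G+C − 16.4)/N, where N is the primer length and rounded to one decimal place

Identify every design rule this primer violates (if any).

Fails: length, homopolymer run, GC content.

Base counts: A=4, T=13, G=2, C=7 (length 26).
length: length 26, outside 24–25 ✗
homopolymer run: longest run = 5, exceeds 4 ✗
GC content: GC 9/26 = 34.6%, outside 44.0–62.2% ✗
Tm: Tm = 64.9 + 41·(9 − 16.4)/26 = 53.2°C ✓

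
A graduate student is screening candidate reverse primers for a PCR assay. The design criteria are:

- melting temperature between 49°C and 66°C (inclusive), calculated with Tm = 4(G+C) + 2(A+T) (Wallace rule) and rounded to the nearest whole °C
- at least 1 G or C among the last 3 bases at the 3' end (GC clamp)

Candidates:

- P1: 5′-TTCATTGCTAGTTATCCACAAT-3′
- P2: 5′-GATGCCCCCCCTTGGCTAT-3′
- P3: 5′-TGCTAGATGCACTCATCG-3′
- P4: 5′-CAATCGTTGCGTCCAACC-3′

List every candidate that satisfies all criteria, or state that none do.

P3 and P4.

P1 (22 nt, A=6 T=9 G=2 C=5): Tm = 2·15 + 4·7 = 58°C ✓; 3' end AAT has 0 G/C, need ≥1 ✗ — fails.
P2 (19 nt, A=2 T=5 G=4 C=8): Tm = 2·7 + 4·12 = 62°C ✓; 3' end TAT has 0 G/C, need ≥1 ✗ — fails.
P3 (18 nt, A=4 T=5 G=4 C=5): Tm = 2·9 + 4·9 = 54°C ✓; 3' end TCG has 2 G/C ✓ — passes.
P4 (18 nt, A=4 T=4 G=3 C=7): Tm = 2·8 + 4·10 = 56°C ✓; 3' end ACC has 2 G/C ✓ — passes.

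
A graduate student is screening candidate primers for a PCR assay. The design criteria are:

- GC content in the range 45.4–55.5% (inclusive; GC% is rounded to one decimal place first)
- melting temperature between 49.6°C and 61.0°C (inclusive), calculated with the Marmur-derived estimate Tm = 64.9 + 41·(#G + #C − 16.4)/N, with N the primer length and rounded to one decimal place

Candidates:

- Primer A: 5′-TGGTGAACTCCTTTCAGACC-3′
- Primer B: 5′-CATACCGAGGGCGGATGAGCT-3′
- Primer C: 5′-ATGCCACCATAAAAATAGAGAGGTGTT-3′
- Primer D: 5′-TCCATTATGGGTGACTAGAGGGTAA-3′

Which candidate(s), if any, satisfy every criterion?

Primer A (20 nt, A=4 T=6 G=4 C=6): GC 10/20 = 50.0% ✓; Tm = 64.9 + 41·(10 − 16.4)/20 = 51.8°C ✓ — passes.
Primer B (21 nt, A=5 T=3 G=8 C=5): GC 13/21 = 61.9%, outside 45.4–55.5% ✗; Tm = 64.9 + 41·(13 − 16.4)/21 = 58.3°C ✓ — fails.
Primer C (27 nt, A=11 T=6 G=6 C=4): GC 10/27 = 37.0%, outside 45.4–55.5% ✗; Tm = 64.9 + 41·(10 − 16.4)/27 = 55.2°C ✓ — fails.
Primer D (25 nt, A=7 T=7 G=8 C=3): GC 11/25 = 44.0%, outside 45.4–55.5% ✗; Tm = 64.9 + 41·(11 − 16.4)/25 = 56.0°C ✓ — fails.

Primer A only.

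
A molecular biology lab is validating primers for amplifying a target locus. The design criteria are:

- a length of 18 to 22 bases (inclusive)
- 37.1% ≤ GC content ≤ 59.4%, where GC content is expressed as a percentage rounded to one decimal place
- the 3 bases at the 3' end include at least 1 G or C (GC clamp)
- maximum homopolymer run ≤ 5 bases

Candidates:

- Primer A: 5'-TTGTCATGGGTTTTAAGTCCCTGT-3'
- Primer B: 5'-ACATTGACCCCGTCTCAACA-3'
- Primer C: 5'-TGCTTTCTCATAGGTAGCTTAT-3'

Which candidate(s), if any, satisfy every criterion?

Primer B only.

Primer A (24 nt, A=3 T=11 G=6 C=4): length 24, outside 18–22 ✗; GC 10/24 = 41.7% ✓; 3' end TGT has 1 G/C ✓; longest run = 4 ✓ — fails.
Primer B (20 nt, A=6 T=4 G=2 C=8): length 20 ✓; GC 10/20 = 50.0% ✓; 3' end ACA has 1 G/C ✓; longest run = 4 ✓ — passes.
Primer C (22 nt, A=4 T=10 G=4 C=4): length 22 ✓; GC 8/22 = 36.4%, outside 37.1–59.4% ✗; 3' end TAT has 0 G/C, need ≥1 ✗; longest run = 3 ✓ — fails.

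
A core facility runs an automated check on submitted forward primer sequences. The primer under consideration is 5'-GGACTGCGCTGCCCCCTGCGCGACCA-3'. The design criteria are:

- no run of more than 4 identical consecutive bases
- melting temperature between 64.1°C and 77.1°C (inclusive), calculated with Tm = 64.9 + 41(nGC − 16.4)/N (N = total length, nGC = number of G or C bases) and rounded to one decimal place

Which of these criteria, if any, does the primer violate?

Base counts: A=3, T=3, G=8, C=12 (length 26).
homopolymer run: longest run = 5, exceeds 4 ✗
Tm: Tm = 64.9 + 41·(20 − 16.4)/26 = 70.6°C ✓

Fails: homopolymer run.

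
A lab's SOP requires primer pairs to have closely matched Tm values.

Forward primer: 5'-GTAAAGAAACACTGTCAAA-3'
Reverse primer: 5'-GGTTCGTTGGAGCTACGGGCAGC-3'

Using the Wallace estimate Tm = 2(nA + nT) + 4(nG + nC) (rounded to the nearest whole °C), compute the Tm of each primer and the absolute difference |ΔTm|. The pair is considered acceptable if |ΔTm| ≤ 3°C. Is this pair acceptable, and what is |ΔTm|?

|ΔTm| = 26°C; the pair is not acceptable.

Forward: A=10 T=3 G=3 C=3 → Tm = 2·13 + 4·6 = 50°C.
Reverse: A=3 T=5 G=10 C=5 → Tm = 2·8 + 4·15 = 76°C.
|ΔTm| = |50 − 76| = 26°C, > 3°C.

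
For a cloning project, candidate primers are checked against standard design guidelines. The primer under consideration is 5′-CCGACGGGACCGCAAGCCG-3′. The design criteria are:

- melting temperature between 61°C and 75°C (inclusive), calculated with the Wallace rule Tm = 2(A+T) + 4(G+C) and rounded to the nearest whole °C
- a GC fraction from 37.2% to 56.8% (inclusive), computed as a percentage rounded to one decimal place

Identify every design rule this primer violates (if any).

Fails: GC content.

Base counts: A=4, T=0, G=7, C=8 (length 19).
Tm: Tm = 2·4 + 4·15 = 68°C ✓
GC content: GC 15/19 = 78.9%, outside 37.2–56.8% ✗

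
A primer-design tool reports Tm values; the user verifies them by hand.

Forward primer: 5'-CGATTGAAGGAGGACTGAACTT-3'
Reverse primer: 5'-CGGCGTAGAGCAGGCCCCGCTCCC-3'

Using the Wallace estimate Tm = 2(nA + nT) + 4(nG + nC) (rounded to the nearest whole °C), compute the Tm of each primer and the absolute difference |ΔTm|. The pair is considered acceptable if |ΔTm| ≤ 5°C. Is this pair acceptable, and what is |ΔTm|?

|ΔTm| = 22°C; the pair is not acceptable.

Forward: A=7 T=5 G=7 C=3 → Tm = 2·12 + 4·10 = 64°C.
Reverse: A=3 T=2 G=8 C=11 → Tm = 2·5 + 4·19 = 86°C.
|ΔTm| = |64 − 86| = 22°C, > 5°C.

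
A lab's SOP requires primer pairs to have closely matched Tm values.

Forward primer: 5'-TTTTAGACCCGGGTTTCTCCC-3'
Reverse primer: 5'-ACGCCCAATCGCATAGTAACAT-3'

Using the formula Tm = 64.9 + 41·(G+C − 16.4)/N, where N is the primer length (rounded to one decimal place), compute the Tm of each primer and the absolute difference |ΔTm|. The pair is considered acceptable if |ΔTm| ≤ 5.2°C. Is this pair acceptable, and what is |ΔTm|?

|ΔTm| = 1.4°C; the pair is acceptable.

Forward: G+C = 11, N = 21 → Tm = 64.9 + 41·(11 − 16.4)/21 = 54.4°C.
Reverse: G+C = 10, N = 22 → Tm = 64.9 + 41·(10 − 16.4)/22 = 53.0°C.
|ΔTm| = |54.4 − 53.0| = 1.4°C, ≤ 5.2°C.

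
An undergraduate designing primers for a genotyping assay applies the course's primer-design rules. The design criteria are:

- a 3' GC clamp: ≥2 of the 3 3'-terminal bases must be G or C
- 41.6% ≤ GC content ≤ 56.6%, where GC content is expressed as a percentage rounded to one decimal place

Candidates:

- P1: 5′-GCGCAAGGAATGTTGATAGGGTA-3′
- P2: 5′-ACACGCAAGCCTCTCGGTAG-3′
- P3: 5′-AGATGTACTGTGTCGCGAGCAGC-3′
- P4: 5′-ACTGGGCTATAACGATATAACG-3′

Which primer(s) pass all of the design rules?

P3 only.

P1 (23 nt, A=7 T=5 G=9 C=2): 3' end GTA has 1 G/C, need ≥2 ✗; GC 11/23 = 47.8% ✓ — fails.
P2 (20 nt, A=5 T=3 G=5 C=7): 3' end TAG has 1 G/C, need ≥2 ✗; GC 12/20 = 60.0%, outside 41.6–56.6% ✗ — fails.
P3 (23 nt, A=5 T=5 G=8 C=5): 3' end AGC has 2 G/C ✓; GC 13/23 = 56.5% ✓ — passes.
P4 (22 nt, A=8 T=5 G=5 C=4): 3' end ACG has 2 G/C ✓; GC 9/22 = 40.9%, outside 41.6–56.6% ✗ — fails.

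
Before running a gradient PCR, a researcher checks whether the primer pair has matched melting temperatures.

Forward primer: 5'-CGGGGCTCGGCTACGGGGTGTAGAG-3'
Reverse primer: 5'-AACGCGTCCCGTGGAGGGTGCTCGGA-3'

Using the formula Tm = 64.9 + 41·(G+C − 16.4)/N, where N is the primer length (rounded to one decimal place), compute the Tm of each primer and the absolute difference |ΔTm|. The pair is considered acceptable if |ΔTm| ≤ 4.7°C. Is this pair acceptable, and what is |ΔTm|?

Forward: G+C = 18, N = 25 → Tm = 64.9 + 41·(18 − 16.4)/25 = 67.5°C.
Reverse: G+C = 18, N = 26 → Tm = 64.9 + 41·(18 − 16.4)/26 = 67.4°C.
|ΔTm| = |67.5 − 67.4| = 0.1°C, ≤ 4.7°C.

|ΔTm| = 0.1°C; the pair is acceptable.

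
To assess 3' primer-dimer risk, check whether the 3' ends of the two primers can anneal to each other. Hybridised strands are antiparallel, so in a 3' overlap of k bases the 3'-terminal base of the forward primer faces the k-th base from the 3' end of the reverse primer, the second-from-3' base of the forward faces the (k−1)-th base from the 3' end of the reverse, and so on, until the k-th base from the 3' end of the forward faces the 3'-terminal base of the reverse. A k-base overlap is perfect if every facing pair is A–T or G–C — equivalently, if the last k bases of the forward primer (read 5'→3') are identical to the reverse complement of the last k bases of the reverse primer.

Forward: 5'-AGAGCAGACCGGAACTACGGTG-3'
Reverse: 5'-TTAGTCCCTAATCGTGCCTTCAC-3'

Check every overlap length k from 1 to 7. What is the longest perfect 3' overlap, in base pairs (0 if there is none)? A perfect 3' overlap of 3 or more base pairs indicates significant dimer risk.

Longest perfect overlap: 3 complementary base pairs; significant dimer risk (threshold 3).

Last 7 bases (5'→3') — forward …TACGGTG, reverse …CCTTCAC.
Reverse complement of the reverse primer's last 7 bases: GTGAAGG; its first k bases are the reverse complement of the reverse primer's last k bases, so a perfect k-base overlap needs the forward primer's last k bases to equal them.
Comparing (forward last k vs required): k=1: G vs G ✓; k=2: TG vs GT ✗; k=3: GTG vs GTG ✓; k=4: GGTG vs GTGA ✗; k=5: CGGTG vs GTGAA ✗; k=6: ACGGTG vs GTGAAG ✗; k=7: TACGGTG vs GTGAAGG ✗.
Perfect overlaps at k = 1, 3; the largest is 3.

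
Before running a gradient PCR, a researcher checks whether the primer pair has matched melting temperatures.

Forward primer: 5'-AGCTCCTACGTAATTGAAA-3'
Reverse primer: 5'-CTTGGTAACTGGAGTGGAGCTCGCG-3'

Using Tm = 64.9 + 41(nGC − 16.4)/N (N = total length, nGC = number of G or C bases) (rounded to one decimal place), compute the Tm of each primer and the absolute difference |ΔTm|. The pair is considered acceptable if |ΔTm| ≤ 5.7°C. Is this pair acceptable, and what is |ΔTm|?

|ΔTm| = 18.0°C; the pair is not acceptable.

Forward: G+C = 7, N = 19 → Tm = 64.9 + 41·(7 − 16.4)/19 = 44.6°C.
Reverse: G+C = 15, N = 25 → Tm = 64.9 + 41·(15 − 16.4)/25 = 62.6°C.
|ΔTm| = |44.6 − 62.6| = 18.0°C, > 5.7°C.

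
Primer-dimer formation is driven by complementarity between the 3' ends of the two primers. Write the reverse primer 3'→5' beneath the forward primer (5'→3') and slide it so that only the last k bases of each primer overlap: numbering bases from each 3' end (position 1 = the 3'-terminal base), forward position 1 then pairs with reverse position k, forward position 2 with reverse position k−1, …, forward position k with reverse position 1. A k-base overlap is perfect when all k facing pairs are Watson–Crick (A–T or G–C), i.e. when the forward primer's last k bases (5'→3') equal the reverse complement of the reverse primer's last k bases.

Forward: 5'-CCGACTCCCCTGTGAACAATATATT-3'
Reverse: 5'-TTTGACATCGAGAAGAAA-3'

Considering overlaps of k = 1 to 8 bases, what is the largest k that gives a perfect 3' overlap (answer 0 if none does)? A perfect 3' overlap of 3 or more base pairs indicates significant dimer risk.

Longest perfect overlap: 2 complementary base pairs; below the dimer-risk threshold (threshold 3).

Last 8 bases (5'→3') — forward …AATATATT, reverse …AGAAGAAA.
Reverse complement of the reverse primer's last 8 bases: TTTCTTCT; its first k bases are the reverse complement of the reverse primer's last k bases, so a perfect k-base overlap needs the forward primer's last k bases to equal them.
Comparing (forward last k vs required): k=1: T vs T ✓; k=2: TT vs TT ✓; k=3: ATT vs TTT ✗; k=4: TATT vs TTTC ✗; k=5: ATATT vs TTTCT ✗; k=6: TATATT vs TTTCTT ✗; k=7: ATATATT vs TTTCTTC ✗; k=8: AATATATT vs TTTCTTCT ✗.
Perfect overlaps at k = 1, 2; the largest is 2.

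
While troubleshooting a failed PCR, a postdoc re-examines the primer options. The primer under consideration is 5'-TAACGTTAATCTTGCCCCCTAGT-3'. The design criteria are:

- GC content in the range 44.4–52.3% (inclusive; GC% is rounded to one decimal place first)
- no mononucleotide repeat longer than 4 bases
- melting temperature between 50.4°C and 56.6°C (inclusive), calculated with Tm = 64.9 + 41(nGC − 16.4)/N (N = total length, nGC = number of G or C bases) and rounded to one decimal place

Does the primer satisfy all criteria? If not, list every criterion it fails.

Fails: GC content, homopolymer run.

Base counts: A=5, T=8, G=3, C=7 (length 23).
GC content: GC 10/23 = 43.5%, outside 44.4–52.3% ✗
homopolymer run: longest run = 5, exceeds 4 ✗
Tm: Tm = 64.9 + 41·(10 − 16.4)/23 = 53.5°C ✓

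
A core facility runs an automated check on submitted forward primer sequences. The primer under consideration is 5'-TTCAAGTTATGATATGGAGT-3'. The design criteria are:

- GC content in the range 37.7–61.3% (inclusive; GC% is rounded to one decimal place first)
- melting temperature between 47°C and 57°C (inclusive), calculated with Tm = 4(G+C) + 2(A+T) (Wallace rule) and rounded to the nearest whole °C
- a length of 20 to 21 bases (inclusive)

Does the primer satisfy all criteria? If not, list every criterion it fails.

Fails: GC content.

Base counts: A=6, T=8, G=5, C=1 (length 20).
GC content: GC 6/20 = 30.0%, outside 37.7–61.3% ✗
Tm: Tm = 2·14 + 4·6 = 52°C ✓
length: length 20 ✓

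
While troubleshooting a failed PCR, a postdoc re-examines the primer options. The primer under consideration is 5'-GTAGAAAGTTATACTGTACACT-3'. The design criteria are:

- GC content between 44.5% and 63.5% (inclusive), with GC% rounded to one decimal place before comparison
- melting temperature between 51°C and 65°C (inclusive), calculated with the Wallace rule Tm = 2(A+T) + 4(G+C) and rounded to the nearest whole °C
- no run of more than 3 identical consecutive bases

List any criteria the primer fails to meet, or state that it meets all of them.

Base counts: A=8, T=7, G=4, C=3 (length 22).
GC content: GC 7/22 = 31.8%, outside 44.5–63.5% ✗
Tm: Tm = 2·15 + 4·7 = 58°C ✓
homopolymer run: longest run = 3 ✓

Fails: GC content.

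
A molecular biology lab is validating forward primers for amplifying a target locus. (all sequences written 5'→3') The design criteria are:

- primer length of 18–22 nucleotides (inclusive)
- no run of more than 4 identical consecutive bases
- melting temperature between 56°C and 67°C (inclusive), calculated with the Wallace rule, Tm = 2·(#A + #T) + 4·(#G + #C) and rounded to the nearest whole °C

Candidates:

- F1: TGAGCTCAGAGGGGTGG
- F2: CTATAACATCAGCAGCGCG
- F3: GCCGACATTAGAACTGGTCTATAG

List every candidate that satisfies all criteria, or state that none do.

F1 (17 nt, A=3 T=3 G=9 C=2): length 17, outside 18–22 ✗; longest run = 4 ✓; Tm = 2·6 + 4·11 = 56°C ✓ — fails.
F2 (19 nt, A=6 T=3 G=4 C=6): length 19 ✓; longest run = 2 ✓; Tm = 2·9 + 4·10 = 58°C ✓ — passes.
F3 (24 nt, A=7 T=6 G=6 C=5): length 24, outside 18–22 ✗; longest run = 2 ✓; Tm = 2·13 + 4·11 = 70°C, outside 56–67°C ✗ — fails.

F2 only.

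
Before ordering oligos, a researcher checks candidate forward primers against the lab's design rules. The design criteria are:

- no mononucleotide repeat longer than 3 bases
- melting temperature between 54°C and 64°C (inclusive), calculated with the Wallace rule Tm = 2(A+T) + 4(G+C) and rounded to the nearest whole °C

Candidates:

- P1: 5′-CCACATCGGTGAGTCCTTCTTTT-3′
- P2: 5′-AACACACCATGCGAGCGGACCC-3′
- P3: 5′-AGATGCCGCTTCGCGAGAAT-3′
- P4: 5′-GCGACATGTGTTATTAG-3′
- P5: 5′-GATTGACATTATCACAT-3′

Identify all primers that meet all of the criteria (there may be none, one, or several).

P3 only.

P1 (23 nt, A=3 T=9 G=4 C=7): longest run = 4, exceeds 3 ✗; Tm = 2·12 + 4·11 = 68°C, outside 54–64°C ✗ — fails.
P2 (22 nt, A=7 T=1 G=5 C=9): longest run = 3 ✓; Tm = 2·8 + 4·14 = 72°C, outside 54–64°C ✗ — fails.
P3 (20 nt, A=5 T=4 G=6 C=5): longest run = 2 ✓; Tm = 2·9 + 4·11 = 62°C ✓ — passes.
P4 (17 nt, A=4 T=6 G=5 C=2): longest run = 2 ✓; Tm = 2·10 + 4·7 = 48°C, outside 54–64°C ✗ — fails.
P5 (17 nt, A=6 T=6 G=2 C=3): longest run = 2 ✓; Tm = 2·12 + 4·5 = 44°C, outside 54–64°C ✗ — fails.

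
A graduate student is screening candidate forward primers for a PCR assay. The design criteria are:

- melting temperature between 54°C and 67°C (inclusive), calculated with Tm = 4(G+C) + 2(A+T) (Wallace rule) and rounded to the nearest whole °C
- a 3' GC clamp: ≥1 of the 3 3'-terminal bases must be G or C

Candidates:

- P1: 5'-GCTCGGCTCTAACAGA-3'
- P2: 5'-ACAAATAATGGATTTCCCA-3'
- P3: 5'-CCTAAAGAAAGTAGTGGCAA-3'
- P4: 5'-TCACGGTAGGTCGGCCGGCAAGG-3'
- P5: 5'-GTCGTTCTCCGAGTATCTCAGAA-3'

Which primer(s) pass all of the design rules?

P1 (16 nt, A=4 T=3 G=4 C=5): Tm = 2·7 + 4·9 = 50°C, outside 54–67°C ✗; 3' end AGA has 1 G/C ✓ — fails.
P2 (19 nt, A=8 T=5 G=2 C=4): Tm = 2·13 + 4·6 = 50°C, outside 54–67°C ✗; 3' end CCA has 2 G/C ✓ — fails.
P3 (20 nt, A=9 T=3 G=5 C=3): Tm = 2·12 + 4·8 = 56°C ✓; 3' end CAA has 1 G/C ✓ — passes.
P4 (23 nt, A=4 T=3 G=10 C=6): Tm = 2·7 + 4·16 = 78°C, outside 54–67°C ✗; 3' end AGG has 2 G/C ✓ — fails.
P5 (23 nt, A=5 T=7 G=5 C=6): Tm = 2·12 + 4·11 = 68°C, outside 54–67°C ✗; 3' end GAA has 1 G/C ✓ — fails.

P3 only.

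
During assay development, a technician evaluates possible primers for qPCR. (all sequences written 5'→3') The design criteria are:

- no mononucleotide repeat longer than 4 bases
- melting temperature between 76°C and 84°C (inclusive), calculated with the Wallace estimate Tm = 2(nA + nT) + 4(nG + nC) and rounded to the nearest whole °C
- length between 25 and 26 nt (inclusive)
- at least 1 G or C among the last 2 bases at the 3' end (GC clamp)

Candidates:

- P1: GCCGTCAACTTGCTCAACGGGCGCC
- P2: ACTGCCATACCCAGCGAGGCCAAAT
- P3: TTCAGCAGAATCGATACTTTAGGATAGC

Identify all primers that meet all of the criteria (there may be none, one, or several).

P1 (25 nt, A=4 T=4 G=7 C=10): longest run = 3 ✓; Tm = 2·8 + 4·17 = 84°C ✓; length 25 ✓; 3' end CC has 2 G/C ✓ — passes.
P2 (25 nt, A=8 T=3 G=5 C=9): longest run = 3 ✓; Tm = 2·11 + 4·14 = 78°C ✓; length 25 ✓; 3' end AT has 0 G/C, need ≥1 ✗ — fails.
P3 (28 nt, A=9 T=8 G=6 C=5): longest run = 3 ✓; Tm = 2·17 + 4·11 = 78°C ✓; length 28, outside 25–26 ✗; 3' end GC has 2 G/C ✓ — fails.

P1 only.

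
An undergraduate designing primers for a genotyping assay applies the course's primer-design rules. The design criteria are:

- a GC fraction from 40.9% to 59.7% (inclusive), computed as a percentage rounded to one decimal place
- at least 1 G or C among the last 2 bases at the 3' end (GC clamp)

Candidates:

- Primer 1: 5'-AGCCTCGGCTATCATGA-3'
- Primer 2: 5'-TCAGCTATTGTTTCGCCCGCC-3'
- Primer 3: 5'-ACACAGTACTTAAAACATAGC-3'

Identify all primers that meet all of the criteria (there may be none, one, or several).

Primer 1 and Primer 2.

Primer 1 (17 nt, A=4 T=4 G=4 C=5): GC 9/17 = 52.9% ✓; 3' end GA has 1 G/C ✓ — passes.
Primer 2 (21 nt, A=2 T=7 G=4 C=8): GC 12/21 = 57.1% ✓; 3' end CC has 2 G/C ✓ — passes.
Primer 3 (21 nt, A=10 T=4 G=2 C=5): GC 7/21 = 33.3%, outside 40.9–59.7% ✗; 3' end GC has 2 G/C ✓ — fails.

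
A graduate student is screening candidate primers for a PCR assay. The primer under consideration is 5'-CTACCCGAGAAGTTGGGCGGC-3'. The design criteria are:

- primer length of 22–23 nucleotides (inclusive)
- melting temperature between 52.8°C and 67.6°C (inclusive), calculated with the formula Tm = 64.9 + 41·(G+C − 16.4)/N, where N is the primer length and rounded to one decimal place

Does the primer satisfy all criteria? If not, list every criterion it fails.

Base counts: A=4, T=3, G=8, C=6 (length 21).
length: length 21, outside 22–23 ✗
Tm: Tm = 64.9 + 41·(14 − 16.4)/21 = 60.2°C ✓

Fails: length.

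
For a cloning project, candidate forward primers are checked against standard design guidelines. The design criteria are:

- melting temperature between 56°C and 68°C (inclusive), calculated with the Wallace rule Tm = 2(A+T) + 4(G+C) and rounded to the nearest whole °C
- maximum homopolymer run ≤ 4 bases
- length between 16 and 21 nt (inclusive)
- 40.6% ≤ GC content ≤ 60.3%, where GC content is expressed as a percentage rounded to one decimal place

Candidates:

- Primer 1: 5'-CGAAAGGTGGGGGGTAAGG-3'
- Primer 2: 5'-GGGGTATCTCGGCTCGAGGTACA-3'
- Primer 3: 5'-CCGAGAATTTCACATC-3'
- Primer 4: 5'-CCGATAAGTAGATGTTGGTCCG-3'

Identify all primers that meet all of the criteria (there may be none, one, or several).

None of the candidates satisfy all criteria.

Primer 1 (19 nt, A=5 T=2 G=11 C=1): Tm = 2·7 + 4·12 = 62°C ✓; longest run = 6, exceeds 4 ✗; length 19 ✓; GC 12/19 = 63.2%, outside 40.6–60.3% ✗ — fails.
Primer 2 (23 nt, A=4 T=5 G=9 C=5): Tm = 2·9 + 4·14 = 74°C, outside 56–68°C ✗; longest run = 4 ✓; length 23, outside 16–21 ✗; GC 14/23 = 60.9%, outside 40.6–60.3% ✗ — fails.
Primer 3 (16 nt, A=5 T=4 G=2 C=5): Tm = 2·9 + 4·7 = 46°C, outside 56–68°C ✗; longest run = 3 ✓; length 16 ✓; GC 7/16 = 43.8% ✓ — fails.
Primer 4 (22 nt, A=5 T=6 G=7 C=4): Tm = 2·11 + 4·11 = 66°C ✓; longest run = 2 ✓; length 22, outside 16–21 ✗; GC 11/22 = 50.0% ✓ — fails.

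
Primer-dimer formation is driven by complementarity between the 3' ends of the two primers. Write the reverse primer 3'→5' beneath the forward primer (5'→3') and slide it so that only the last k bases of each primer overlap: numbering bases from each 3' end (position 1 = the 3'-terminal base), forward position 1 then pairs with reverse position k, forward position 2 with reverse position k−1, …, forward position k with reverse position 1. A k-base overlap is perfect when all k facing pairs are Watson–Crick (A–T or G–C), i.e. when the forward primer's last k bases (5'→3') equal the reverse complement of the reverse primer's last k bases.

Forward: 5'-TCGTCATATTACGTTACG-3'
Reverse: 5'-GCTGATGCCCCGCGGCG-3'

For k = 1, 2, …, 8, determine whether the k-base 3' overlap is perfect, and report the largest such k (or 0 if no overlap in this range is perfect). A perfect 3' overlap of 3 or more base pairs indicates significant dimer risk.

Longest perfect overlap: 2 complementary base pairs; below the dimer-risk threshold (threshold 3).

Last 8 bases (5'→3') — forward …ACGTTACG, reverse …CCGCGGCG.
Reverse complement of the reverse primer's last 8 bases: CGCCGCGG; its first k bases are the reverse complement of the reverse primer's last k bases, so a perfect k-base overlap needs the forward primer's last k bases to equal them.
Comparing (forward last k vs required): k=1: G vs C ✗; k=2: CG vs CG ✓; k=3: ACG vs CGC ✗; k=4: TACG vs CGCC ✗; k=5: TTACG vs CGCCG ✗; k=6: GTTACG vs CGCCGC ✗; k=7: CGTTACG vs CGCCGCG ✗; k=8: ACGTTACG vs CGCCGCGG ✗.
Only k = 2 is perfect, so the longest perfect 3' overlap is 2.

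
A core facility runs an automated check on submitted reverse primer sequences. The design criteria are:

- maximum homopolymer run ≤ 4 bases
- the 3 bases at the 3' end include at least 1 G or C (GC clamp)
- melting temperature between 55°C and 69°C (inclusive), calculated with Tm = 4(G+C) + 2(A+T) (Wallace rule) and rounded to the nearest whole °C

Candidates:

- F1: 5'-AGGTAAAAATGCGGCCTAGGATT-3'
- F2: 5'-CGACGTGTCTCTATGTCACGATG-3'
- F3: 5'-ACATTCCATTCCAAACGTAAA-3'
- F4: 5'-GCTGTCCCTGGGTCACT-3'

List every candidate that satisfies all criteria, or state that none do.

F1 (23 nt, A=8 T=5 G=7 C=3): longest run = 5, exceeds 4 ✗; 3' end ATT has 0 G/C, need ≥1 ✗; Tm = 2·13 + 4·10 = 66°C ✓ — fails.
F2 (23 nt, A=4 T=7 G=6 C=6): longest run = 1 ✓; 3' end ATG has 1 G/C ✓; Tm = 2·11 + 4·12 = 70°C, outside 55–69°C ✗ — fails.
F3 (21 nt, A=9 T=5 G=1 C=6): longest run = 3 ✓; 3' end AAA has 0 G/C, need ≥1 ✗; Tm = 2·14 + 4·7 = 56°C ✓ — fails.
F4 (17 nt, A=1 T=5 G=5 C=6): longest run = 3 ✓; 3' end ACT has 1 G/C ✓; Tm = 2·6 + 4·11 = 56°C ✓ — passes.

F4 only.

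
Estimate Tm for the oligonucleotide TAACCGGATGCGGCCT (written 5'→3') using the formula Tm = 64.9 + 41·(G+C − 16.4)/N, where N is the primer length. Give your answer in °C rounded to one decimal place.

48.5°C

Base counts: A=3, T=3, G=5, C=5; G+C = 10, N = 16.
Tm = 64.9 + 41·(10 − 16.4)/16 = 64.9 + -262.40/16 = 48.5°C.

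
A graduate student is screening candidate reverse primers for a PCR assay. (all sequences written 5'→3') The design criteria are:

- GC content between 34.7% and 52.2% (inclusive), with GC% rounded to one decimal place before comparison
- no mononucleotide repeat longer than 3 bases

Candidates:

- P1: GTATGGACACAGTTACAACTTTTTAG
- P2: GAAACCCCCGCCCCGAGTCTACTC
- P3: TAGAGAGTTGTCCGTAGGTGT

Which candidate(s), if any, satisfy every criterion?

P1 (26 nt, A=8 T=9 G=5 C=4): GC 9/26 = 34.6%, outside 34.7–52.2% ✗; longest run = 5, exceeds 3 ✗ — fails.
P2 (24 nt, A=5 T=3 G=4 C=12): GC 16/24 = 66.7%, outside 34.7–52.2% ✗; longest run = 5, exceeds 3 ✗ — fails.
P3 (21 nt, A=4 T=7 G=8 C=2): GC 10/21 = 47.6% ✓; longest run = 2 ✓ — passes.

P3 only.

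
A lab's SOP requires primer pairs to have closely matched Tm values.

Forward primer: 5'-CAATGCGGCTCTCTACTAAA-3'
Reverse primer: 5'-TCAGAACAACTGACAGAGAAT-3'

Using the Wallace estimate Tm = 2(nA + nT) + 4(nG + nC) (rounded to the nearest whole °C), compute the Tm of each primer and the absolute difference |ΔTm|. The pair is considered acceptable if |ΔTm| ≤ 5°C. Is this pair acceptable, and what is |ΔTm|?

Forward: A=6 T=5 G=3 C=6 → Tm = 2·11 + 4·9 = 58°C.
Reverse: A=10 T=3 G=4 C=4 → Tm = 2·13 + 4·8 = 58°C.
|ΔTm| = |58 − 58| = 0°C, ≤ 5°C.

|ΔTm| = 0°C; the pair is acceptable.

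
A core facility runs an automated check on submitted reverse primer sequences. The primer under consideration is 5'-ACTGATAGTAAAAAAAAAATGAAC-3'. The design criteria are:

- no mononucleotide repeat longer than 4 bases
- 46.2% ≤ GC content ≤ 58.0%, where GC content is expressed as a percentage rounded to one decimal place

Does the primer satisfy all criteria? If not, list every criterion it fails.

Fails: homopolymer run, GC content.

Base counts: A=15, T=4, G=3, C=2 (length 24).
homopolymer run: longest run = 10, exceeds 4 ✗
GC content: GC 5/24 = 20.8%, outside 46.2–58.0% ✗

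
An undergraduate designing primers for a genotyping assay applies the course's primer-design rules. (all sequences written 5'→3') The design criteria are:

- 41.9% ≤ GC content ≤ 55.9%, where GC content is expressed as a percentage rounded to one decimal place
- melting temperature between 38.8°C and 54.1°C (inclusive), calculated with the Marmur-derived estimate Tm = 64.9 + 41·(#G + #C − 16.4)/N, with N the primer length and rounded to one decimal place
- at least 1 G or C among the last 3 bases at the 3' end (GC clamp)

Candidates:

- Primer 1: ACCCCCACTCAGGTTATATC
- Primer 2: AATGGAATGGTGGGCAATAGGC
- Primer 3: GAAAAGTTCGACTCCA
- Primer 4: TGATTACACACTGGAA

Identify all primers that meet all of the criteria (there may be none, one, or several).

Primer 1 (20 nt, A=5 T=5 G=2 C=8): GC 10/20 = 50.0% ✓; Tm = 64.9 + 41·(10 − 16.4)/20 = 51.8°C ✓; 3' end ATC has 1 G/C ✓ — passes.
Primer 2 (22 nt, A=7 T=4 G=9 C=2): GC 11/22 = 50.0% ✓; Tm = 64.9 + 41·(11 − 16.4)/22 = 54.8°C, outside 38.8–54.1°C ✗; 3' end GGC has 3 G/C ✓ — fails.
Primer 3 (16 nt, A=6 T=3 G=3 C=4): GC 7/16 = 43.8% ✓; Tm = 64.9 + 41·(7 − 16.4)/16 = 40.8°C ✓; 3' end CCA has 2 G/C ✓ — passes.
Primer 4 (16 nt, A=6 T=4 G=3 C=3): GC 6/16 = 37.5%, outside 41.9–55.9% ✗; Tm = 64.9 + 41·(6 − 16.4)/16 = 38.3°C, outside 38.8–54.1°C ✗; 3' end GAA has 1 G/C ✓ — fails.

Primer 1 and Primer 3.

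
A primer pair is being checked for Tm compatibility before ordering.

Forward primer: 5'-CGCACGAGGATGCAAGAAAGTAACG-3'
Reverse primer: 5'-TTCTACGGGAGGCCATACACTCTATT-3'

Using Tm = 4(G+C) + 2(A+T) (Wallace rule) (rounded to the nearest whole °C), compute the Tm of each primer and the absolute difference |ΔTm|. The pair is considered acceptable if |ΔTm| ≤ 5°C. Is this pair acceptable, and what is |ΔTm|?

|ΔTm| = 0°C; the pair is acceptable.

Forward: A=10 T=2 G=8 C=5 → Tm = 2·12 + 4·13 = 76°C.
Reverse: A=6 T=8 G=5 C=7 → Tm = 2·14 + 4·12 = 76°C.
|ΔTm| = |76 − 76| = 0°C, ≤ 5°C.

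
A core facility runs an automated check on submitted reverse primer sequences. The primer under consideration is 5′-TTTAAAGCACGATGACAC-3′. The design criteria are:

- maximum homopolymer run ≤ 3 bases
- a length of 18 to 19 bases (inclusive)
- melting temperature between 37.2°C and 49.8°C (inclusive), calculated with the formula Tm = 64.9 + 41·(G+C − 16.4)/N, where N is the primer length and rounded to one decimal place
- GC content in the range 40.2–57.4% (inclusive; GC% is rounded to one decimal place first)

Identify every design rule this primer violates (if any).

Base counts: A=7, T=4, G=3, C=4 (length 18).
homopolymer run: longest run = 3 ✓
length: length 18 ✓
Tm: Tm = 64.9 + 41·(7 − 16.4)/18 = 43.5°C ✓
GC content: GC 7/18 = 38.9%, outside 40.2–57.4% ✗

Fails: GC content.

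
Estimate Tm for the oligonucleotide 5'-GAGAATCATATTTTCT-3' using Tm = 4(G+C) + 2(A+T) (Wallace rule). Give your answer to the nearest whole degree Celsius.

Base counts: A=5, T=7, G=2, C=2 (length 16).
Tm = 2·(5+7) + 4·(2+2) = 2·12 + 4·4 = 24 + 16 = 40°C.

40°C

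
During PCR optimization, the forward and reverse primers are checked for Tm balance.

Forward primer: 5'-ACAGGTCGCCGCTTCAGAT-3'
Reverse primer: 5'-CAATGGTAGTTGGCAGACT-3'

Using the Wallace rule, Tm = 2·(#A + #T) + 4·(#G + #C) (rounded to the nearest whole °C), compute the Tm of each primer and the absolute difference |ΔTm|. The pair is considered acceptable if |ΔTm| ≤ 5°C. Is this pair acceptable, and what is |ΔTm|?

|ΔTm| = 4°C; the pair is acceptable.

Forward: A=4 T=4 G=5 C=6 → Tm = 2·8 + 4·11 = 60°C.
Reverse: A=5 T=5 G=6 C=3 → Tm = 2·10 + 4·9 = 56°C.
|ΔTm| = |60 − 56| = 4°C, ≤ 5°C.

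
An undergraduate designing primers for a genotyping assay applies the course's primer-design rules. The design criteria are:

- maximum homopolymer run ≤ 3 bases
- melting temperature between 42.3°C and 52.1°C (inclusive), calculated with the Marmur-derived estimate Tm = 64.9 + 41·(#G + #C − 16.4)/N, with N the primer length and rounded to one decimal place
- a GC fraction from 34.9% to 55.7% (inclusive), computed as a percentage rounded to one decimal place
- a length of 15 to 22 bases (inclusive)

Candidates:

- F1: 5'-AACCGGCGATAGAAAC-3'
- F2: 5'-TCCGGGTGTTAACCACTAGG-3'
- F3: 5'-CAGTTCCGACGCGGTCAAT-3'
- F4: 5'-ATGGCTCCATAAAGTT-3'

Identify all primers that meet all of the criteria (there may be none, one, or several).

F1 (16 nt, A=7 T=1 G=4 C=4): longest run = 3 ✓; Tm = 64.9 + 41·(8 − 16.4)/16 = 43.4°C ✓; GC 8/16 = 50.0% ✓; length 16 ✓ — passes.
F2 (20 nt, A=4 T=5 G=6 C=5): longest run = 3 ✓; Tm = 64.9 + 41·(11 − 16.4)/20 = 53.8°C, outside 42.3–52.1°C ✗; GC 11/20 = 55.0% ✓; length 20 ✓ — fails.
F3 (19 nt, A=4 T=4 G=5 C=6): longest run = 2 ✓; Tm = 64.9 + 41·(11 − 16.4)/19 = 53.2°C, outside 42.3–52.1°C ✗; GC 11/19 = 57.9%, outside 34.9–55.7% ✗; length 19 ✓ — fails.
F4 (16 nt, A=5 T=5 G=3 C=3): longest run = 3 ✓; Tm = 64.9 + 41·(6 − 16.4)/16 = 38.3°C, outside 42.3–52.1°C ✗; GC 6/16 = 37.5% ✓; length 16 ✓ — fails.

F1 only.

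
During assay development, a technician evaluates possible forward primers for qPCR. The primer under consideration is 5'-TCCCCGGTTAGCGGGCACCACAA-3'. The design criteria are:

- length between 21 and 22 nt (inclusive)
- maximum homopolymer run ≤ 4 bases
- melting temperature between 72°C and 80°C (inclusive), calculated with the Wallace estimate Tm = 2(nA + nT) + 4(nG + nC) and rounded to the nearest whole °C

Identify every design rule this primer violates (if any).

Fails: length.

Base counts: A=5, T=3, G=6, C=9 (length 23).
length: length 23, outside 21–22 ✗
homopolymer run: longest run = 4 ✓
Tm: Tm = 2·8 + 4·15 = 76°C ✓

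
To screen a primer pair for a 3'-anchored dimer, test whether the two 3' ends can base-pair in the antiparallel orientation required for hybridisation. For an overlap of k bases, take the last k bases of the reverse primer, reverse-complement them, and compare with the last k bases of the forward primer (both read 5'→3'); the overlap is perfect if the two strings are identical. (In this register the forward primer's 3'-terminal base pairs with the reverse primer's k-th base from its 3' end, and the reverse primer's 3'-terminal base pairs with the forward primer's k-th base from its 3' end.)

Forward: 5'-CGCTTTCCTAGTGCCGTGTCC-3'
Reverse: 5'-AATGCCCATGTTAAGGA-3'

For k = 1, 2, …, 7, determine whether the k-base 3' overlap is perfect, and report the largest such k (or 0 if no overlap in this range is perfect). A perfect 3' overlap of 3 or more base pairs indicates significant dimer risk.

Longest perfect overlap: 3 complementary base pairs; significant dimer risk (threshold 3).

Last 7 bases (5'→3') — forward …CGTGTCC, reverse …TTAAGGA.
Reverse complement of the reverse primer's last 7 bases: TCCTTAA; its first k bases are the reverse complement of the reverse primer's last k bases, so a perfect k-base overlap needs the forward primer's last k bases to equal them.
Comparing (forward last k vs required): k=1: C vs T ✗; k=2: CC vs TC ✗; k=3: TCC vs TCC ✓; k=4: GTCC vs TCCT ✗; k=5: TGTCC vs TCCTT ✗; k=6: GTGTCC vs TCCTTA ✗; k=7: CGTGTCC vs TCCTTAA ✗.
Only k = 3 is perfect, so the longest perfect 3' overlap is 3.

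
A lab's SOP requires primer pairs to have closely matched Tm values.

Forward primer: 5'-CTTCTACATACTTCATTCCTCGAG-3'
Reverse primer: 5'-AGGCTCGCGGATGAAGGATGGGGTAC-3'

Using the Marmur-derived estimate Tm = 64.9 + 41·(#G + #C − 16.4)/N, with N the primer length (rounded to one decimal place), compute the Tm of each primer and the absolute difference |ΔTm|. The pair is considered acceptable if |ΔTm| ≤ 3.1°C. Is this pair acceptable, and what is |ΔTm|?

|ΔTm| = 10.3°C; the pair is not acceptable.

Forward: G+C = 10, N = 24 → Tm = 64.9 + 41·(10 − 16.4)/24 = 54.0°C.
Reverse: G+C = 16, N = 26 → Tm = 64.9 + 41·(16 − 16.4)/26 = 64.3°C.
|ΔTm| = |54.0 − 64.3| = 10.3°C, > 3.1°C.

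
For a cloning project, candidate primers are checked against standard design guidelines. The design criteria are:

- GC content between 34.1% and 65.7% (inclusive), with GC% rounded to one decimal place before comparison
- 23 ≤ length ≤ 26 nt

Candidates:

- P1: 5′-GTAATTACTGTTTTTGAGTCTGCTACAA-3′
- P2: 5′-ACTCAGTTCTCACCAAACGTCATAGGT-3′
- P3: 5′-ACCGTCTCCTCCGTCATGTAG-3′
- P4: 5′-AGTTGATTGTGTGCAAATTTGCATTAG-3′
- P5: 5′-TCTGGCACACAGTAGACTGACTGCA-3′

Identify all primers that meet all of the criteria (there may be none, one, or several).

P5 only.

P1 (28 nt, A=7 T=12 G=5 C=4): GC 9/28 = 32.1%, outside 34.1–65.7% ✗; length 28, outside 23–26 ✗ — fails.
P2 (27 nt, A=8 T=7 G=4 C=8): GC 12/27 = 44.4% ✓; length 27, outside 23–26 ✗ — fails.
P3 (21 nt, A=3 T=6 G=4 C=8): GC 12/21 = 57.1% ✓; length 21, outside 23–26 ✗ — fails.
P4 (27 nt, A=7 T=11 G=7 C=2): GC 9/27 = 33.3%, outside 34.1–65.7% ✗; length 27, outside 23–26 ✗ — fails.
P5 (25 nt, A=7 T=5 G=6 C=7): GC 13/25 = 52.0% ✓; length 25 ✓ — passes.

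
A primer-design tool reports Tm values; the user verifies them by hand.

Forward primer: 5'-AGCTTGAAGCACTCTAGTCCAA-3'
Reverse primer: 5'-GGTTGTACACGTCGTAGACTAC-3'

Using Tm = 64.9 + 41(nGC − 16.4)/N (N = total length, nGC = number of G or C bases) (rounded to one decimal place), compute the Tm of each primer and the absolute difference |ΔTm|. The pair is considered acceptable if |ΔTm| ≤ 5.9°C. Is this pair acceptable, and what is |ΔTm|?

Forward: G+C = 10, N = 22 → Tm = 64.9 + 41·(10 − 16.4)/22 = 53.0°C.
Reverse: G+C = 11, N = 22 → Tm = 64.9 + 41·(11 − 16.4)/22 = 54.8°C.
|ΔTm| = |53.0 − 54.8| = 1.8°C, ≤ 5.9°C.

|ΔTm| = 1.8°C; the pair is acceptable.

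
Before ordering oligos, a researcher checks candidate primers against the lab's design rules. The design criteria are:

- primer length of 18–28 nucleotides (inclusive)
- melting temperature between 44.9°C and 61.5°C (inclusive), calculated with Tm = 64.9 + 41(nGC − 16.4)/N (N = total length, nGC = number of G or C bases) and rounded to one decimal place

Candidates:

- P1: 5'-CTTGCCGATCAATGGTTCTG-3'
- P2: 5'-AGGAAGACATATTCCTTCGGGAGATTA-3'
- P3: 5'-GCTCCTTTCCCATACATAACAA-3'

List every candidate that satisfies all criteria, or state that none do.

P1 (20 nt, A=3 T=7 G=5 C=5): length 20 ✓; Tm = 64.9 + 41·(10 − 16.4)/20 = 51.8°C ✓ — passes.
P2 (27 nt, A=9 T=7 G=7 C=4): length 27 ✓; Tm = 64.9 + 41·(11 − 16.4)/27 = 56.7°C ✓ — passes.
P3 (22 nt, A=7 T=6 G=1 C=8): length 22 ✓; Tm = 64.9 + 41·(9 − 16.4)/22 = 51.1°C ✓ — passes.

P1, P2 and P3.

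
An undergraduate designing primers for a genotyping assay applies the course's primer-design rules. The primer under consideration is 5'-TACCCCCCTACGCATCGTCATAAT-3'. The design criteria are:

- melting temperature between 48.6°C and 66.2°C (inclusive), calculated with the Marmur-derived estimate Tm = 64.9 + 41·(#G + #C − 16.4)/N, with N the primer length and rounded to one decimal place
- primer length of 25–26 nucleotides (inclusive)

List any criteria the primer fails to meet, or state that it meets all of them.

Base counts: A=6, T=6, G=2, C=10 (length 24).
Tm: Tm = 64.9 + 41·(12 − 16.4)/24 = 57.4°C ✓
length: length 24, outside 25–26 ✗

Fails: length.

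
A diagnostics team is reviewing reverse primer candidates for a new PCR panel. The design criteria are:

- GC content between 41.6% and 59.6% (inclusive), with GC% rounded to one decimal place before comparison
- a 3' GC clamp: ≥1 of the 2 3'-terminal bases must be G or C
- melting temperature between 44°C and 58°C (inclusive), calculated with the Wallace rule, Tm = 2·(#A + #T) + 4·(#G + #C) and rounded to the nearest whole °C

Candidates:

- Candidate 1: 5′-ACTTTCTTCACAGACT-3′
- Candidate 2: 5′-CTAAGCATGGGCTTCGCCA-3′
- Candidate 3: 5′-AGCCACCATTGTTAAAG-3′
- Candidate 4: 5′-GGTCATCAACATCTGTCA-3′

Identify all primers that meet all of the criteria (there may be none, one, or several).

Candidate 4 only.

Candidate 1 (16 nt, A=4 T=6 G=1 C=5): GC 6/16 = 37.5%, outside 41.6–59.6% ✗; 3' end CT has 1 G/C ✓; Tm = 2·10 + 4·6 = 44°C ✓ — fails.
Candidate 2 (19 nt, A=4 T=4 G=5 C=6): GC 11/19 = 57.9% ✓; 3' end CA has 1 G/C ✓; Tm = 2·8 + 4·11 = 60°C, outside 44–58°C ✗ — fails.
Candidate 3 (17 nt, A=6 T=4 G=3 C=4): GC 7/17 = 41.2%, outside 41.6–59.6% ✗; 3' end AG has 1 G/C ✓; Tm = 2·10 + 4·7 = 48°C ✓ — fails.
Candidate 4 (18 nt, A=5 T=5 G=3 C=5): GC 8/18 = 44.4% ✓; 3' end CA has 1 G/C ✓; Tm = 2·10 + 4·8 = 52°C ✓ — passes.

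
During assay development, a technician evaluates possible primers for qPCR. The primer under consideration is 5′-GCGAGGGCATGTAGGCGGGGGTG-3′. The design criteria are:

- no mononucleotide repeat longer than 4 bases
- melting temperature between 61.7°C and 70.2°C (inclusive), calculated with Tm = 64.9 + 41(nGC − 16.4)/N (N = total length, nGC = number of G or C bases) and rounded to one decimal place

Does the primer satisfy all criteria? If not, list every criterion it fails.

Fails: homopolymer run.

Base counts: A=3, T=3, G=14, C=3 (length 23).
homopolymer run: longest run = 5, exceeds 4 ✗
Tm: Tm = 64.9 + 41·(17 − 16.4)/23 = 66.0°C ✓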